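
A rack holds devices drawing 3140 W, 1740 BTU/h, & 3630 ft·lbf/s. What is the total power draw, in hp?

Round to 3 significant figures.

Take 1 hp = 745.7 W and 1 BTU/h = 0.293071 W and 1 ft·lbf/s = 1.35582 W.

11.5 hp

3140 W (already W)
1740 BTU/h × 0.293071 → 509.944 W
3630 ft·lbf/s × 1.35582 → 4921.63 W
Combined: 3140 + 509.944 + 4921.63 = 8571.57 W
In hp: 8571.57 / 745.7 = 11.4947 hp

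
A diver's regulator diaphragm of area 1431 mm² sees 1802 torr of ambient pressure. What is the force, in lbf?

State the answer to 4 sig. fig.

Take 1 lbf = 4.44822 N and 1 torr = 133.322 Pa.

1802 torr × 133.322 → 240246 Pa
1431 mm² × 10⁻⁶ → 0.001431 m²
F = P × A = 240246 Pa × 0.001431 m² = 343.792 N
343.792 N ÷ (4.44822 N/lbf) = 77.2875 lbf

77.29 lbf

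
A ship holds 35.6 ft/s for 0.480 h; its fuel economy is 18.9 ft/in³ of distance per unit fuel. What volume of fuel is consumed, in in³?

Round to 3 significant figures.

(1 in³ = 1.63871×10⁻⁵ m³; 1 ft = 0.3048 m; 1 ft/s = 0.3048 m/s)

3250 in³

35.6 ft/s → 10.8509 m/s
0.480 h → 1728 s
d = v × t = 10.8509 × 1728 = 18750.4 m
18.9 ft/in³ → 351540 m/m³
V = d / (distance per unit fuel) = 18750.4 / 351540 = 0.0533379 m³
In in³: 0.0533379 / 1.63871×10⁻⁵ = 3254.87 in³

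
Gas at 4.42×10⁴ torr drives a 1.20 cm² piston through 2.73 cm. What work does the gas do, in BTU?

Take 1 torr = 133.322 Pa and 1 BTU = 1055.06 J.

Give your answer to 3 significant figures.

0.0183 BTU

4.42×10⁴ torr → 5.89283×10⁶ Pa
1.20 cm² → 1.2×10⁻⁴ m²
F = P × A = 5.89283×10⁶ × 1.2×10⁻⁴ = 707.14 N
2.73 cm → 0.0273 m
W = F × d = 707.14 × 0.0273 = 19.3049 J
In BTU: 19.3049 / 1055.06 = 0.0182974 BTU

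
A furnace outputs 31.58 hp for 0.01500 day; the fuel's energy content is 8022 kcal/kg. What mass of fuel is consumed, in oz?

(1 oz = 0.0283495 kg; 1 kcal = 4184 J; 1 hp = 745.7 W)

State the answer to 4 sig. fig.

31.58 hp → 23549.2 W
0.01500 day → 1296 s
E = P × t = 23549.2 × 1296 = 3.05198×10⁷ J
8022 kcal/kg → 3.3564×10⁷ J/kg
m = E / e_s = 3.05198×10⁷ / 3.3564×10⁷ = 0.909302 kg
In oz: 0.909302 / 0.0283495 = 32.0747 oz

32.07 oz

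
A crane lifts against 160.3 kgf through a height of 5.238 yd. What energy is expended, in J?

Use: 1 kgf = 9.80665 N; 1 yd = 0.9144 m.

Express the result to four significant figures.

160.3 kgf × 9.80665 → 1572.01 N
5.238 yd × 0.9144 → 4.78963 m
W = F × d = 1572.01 N × 4.78963 m = 7529.35 J

7529 J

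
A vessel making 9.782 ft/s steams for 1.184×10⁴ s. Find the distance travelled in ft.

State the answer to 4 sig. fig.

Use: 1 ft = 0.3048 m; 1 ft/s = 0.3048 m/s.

1.158×10⁵ ft

9.782 ft/s × 0.3048 = 2.98155 m/s
d = v × t = 2.98155 m/s × 11840 s = 35301.6 m
35301.6 m ÷ (0.3048 m/ft) = 115819 ft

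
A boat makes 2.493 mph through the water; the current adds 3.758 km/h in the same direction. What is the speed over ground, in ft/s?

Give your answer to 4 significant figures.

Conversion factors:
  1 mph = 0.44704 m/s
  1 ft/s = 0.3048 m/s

2.493 mph × 0.44704 = 1.11447 m/s
3.758 km/h × (1/3.6) = 1.04389 m/s
Sum: 1.11447 + 1.04389 = 2.15836 m/s
In ft/s: 2.15836 / 0.3048 = 7.08123 ft/s

7.081 ft/s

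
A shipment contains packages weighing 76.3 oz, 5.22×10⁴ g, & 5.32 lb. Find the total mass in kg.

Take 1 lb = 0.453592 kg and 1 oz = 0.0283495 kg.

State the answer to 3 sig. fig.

56.8 kg

76.3 oz × 0.0283495 → 2.16307 kg
5.22×10⁴ g × 0.001 → 52.2 kg
5.32 lb × 0.453592 → 2.41311 kg
Total: 2.16307 + 52.2 + 2.41311 = 56.7762 kg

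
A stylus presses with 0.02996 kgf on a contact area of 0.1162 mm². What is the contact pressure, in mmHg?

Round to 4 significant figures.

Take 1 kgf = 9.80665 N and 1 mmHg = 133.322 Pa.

0.02996 kgf × 9.80665 → 0.293807 N
0.1162 mm² × 10⁻⁶ → 1.162×10⁻⁷ m²
P = F / A = 0.293807 N / 1.162×10⁻⁷ m² = 2.52846×10⁶ Pa
2.52846×10⁶ Pa ÷ (133.322 Pa/mmHg) = 18965.1 mmHg

1.897×10⁴ mmHg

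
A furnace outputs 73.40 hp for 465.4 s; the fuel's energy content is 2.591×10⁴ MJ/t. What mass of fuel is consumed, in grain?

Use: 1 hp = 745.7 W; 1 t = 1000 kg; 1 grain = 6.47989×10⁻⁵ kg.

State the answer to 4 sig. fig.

73.40 hp → 54734.4 W
E = P × t = 54734.4 × 465.4 = 2.54734×10⁷ J
2.591×10⁴ MJ/t → 2.591×10⁷ J/kg
m = E / e_s = 2.54734×10⁷ / 2.591×10⁷ = 0.983149 kg
In grain: 0.983149 / 6.47989×10⁻⁵ = 15172.3 grain

1.517×10⁴ grain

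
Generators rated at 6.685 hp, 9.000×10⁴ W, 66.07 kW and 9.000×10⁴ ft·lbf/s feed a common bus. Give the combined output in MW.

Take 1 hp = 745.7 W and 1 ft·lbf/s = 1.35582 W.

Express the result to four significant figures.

6.685 hp × 745.7 = 4985 W
9.000×10⁴ W (already W)
66.07 kW × 1000 = 66070 W
9.000×10⁴ ft·lbf/s × 1.35582 = 122024 W
Total: 4985 + 90000 + 66070 + 122024 = 283079 W
In MW: 283079 / 1000000 = 0.283079 MW

0.2831 MW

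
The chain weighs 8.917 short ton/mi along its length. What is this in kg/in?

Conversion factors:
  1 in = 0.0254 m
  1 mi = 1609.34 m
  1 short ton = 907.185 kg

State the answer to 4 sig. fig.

8.917 short ton/mi × 907.185 kg/short ton ÷ 1609.34 m/mi = 5.02651 kg/m
5.02651 kg/m × 0.0254 m/in = 0.127673 kg/in

0.1277 kg/in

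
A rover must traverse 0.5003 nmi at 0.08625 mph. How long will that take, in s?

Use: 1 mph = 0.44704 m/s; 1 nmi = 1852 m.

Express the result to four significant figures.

2.403×10⁴ s

0.5003 nmi × 1852 → 926.556 m
0.08625 mph × 0.44704 → 0.0385572 m/s
t = d / v = 926.556 m / 0.0385572 m/s = 24030.7 s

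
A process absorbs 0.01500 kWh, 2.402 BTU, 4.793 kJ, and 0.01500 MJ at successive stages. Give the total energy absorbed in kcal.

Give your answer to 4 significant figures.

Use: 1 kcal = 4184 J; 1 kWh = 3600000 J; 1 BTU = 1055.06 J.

18.24 kcal

0.01500 kWh × 3600000 = 54000 J
2.402 BTU × 1055.06 = 2534.25 J
4.793 kJ × 1000 = 4793 J
0.01500 MJ × 1000000 = 15000 J
Combined: 54000 + 2534.25 + 4793 + 15000 = 76327.2 J
In kcal: 76327.2 / 4184 = 18.2426 kcal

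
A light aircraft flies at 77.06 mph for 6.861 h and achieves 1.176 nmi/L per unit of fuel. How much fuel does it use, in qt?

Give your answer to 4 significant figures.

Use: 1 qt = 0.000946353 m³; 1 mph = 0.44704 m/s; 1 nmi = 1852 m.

77.06 mph → 34.4489 m/s
6.861 h → 24699.6 s
d = v × t = 34.4489 × 24699.6 = 850874 m
1.176 nmi/L → 2.17795×10⁶ m/m³
V = d / (distance per unit fuel) = 850874 / 2.17795×10⁶ = 0.390677 m³
In qt: 0.390677 / 0.000946353 = 412.824 qt

412.8 qt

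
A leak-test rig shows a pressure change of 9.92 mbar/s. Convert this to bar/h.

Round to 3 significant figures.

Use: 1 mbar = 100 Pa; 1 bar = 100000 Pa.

9.92 mbar/s × 100 Pa/mbar = 992 Pa/s
992 Pa/s ÷ 100000 Pa/bar × 3600 s/h = 35.712 bar/h

35.7 bar/h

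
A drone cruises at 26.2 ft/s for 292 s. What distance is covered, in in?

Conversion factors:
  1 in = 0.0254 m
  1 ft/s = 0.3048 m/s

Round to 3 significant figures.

26.2 ft/s × 0.3048 → 7.98576 m/s
d = v × t = 7.98576 m/s × 292 s = 2331.84 m
2331.84 m ÷ (0.0254 m/in) = 91804.7 in

9.18×10⁴ in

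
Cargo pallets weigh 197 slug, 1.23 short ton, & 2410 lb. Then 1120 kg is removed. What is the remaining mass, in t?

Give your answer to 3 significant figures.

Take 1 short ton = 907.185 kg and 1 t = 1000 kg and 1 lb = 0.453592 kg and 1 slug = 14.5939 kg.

197 slug × 14.5939 → 2875 kg
1.23 short ton × 907.185 → 1115.84 kg
2410 lb × 0.453592 → 1093.16 kg
1120 kg (already kg)
Sum: 2875 + 1115.84 + 1093.16 − 1120 = 3964 kg
In t: 3964 / 1000 = 3.964 t

3.96 t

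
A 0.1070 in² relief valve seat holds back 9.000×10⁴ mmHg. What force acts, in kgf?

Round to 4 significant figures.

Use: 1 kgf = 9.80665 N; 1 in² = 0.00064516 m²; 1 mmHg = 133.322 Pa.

84.46 kgf

9.000×10⁴ mmHg × 133.322 = 1.1999×10⁷ Pa
0.1070 in² × 0.00064516 = 6.90321×10⁻⁵ m²
F = P × A = 1.1999×10⁷ Pa × 6.90321×10⁻⁵ m² = 828.316 N
828.316 N ÷ (9.80665 N/kgf) = 84.4647 kgf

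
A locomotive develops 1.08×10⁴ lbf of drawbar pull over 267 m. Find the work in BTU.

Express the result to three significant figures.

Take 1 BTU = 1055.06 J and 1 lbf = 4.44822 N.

1.08×10⁴ lbf × 4.44822 → 48040.8 N
W = F × d = 48040.8 N × 267 m = 1.28269×10⁷ J
1.28269×10⁷ J ÷ (1055.06 J/BTU) = 12157.5 BTU

1.22×10⁴ BTU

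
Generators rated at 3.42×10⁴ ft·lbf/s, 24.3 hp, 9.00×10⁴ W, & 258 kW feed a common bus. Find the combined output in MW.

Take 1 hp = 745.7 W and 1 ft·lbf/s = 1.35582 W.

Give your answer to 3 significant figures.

0.412 MW

3.42×10⁴ ft·lbf/s × 1.35582 → 46369 W
24.3 hp × 745.7 → 18120.5 W
9.00×10⁴ W (already W)
258 kW × 1000 → 258000 W
Sum: 46369 + 18120.5 + 90000 + 258000 = 412490 W
In MW: 412490 / 1000000 = 0.41249 MW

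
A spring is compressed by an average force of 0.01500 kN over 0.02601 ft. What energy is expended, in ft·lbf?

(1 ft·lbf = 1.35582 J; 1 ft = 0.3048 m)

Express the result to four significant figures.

0.08771 ft·lbf

0.01500 kN × 1000 → 15 N
0.02601 ft × 0.3048 → 0.00792785 m
W = F × d = 15 N × 0.00792785 m = 0.118918 J
0.118918 J ÷ (1.35582 J/ft·lbf) = 0.0877093 ft·lbf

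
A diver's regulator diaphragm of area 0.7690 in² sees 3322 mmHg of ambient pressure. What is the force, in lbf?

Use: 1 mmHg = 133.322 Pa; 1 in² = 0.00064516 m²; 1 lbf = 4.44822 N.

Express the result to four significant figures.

3322 mmHg × 133.322 = 442896 Pa
0.7690 in² × 0.00064516 = 4.96128×10⁻⁴ m²
F = P × A = 442896 Pa × 4.96128×10⁻⁴ m² = 219.733 N
219.733 N ÷ (4.44822 N/lbf) = 49.398 lbf

49.40 lbf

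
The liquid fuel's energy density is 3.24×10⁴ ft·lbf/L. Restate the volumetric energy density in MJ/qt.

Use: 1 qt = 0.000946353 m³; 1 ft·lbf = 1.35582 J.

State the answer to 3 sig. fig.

3.24×10⁴ ft·lbf/L × 1.35582 J/ft·lbf ÷ 0.001 m³/L = 4.39286×10⁷ J/m³
4.39286×10⁷ J/m³ ÷ 1000000 J/MJ × 0.000946353 m³/qt = 0.041572 MJ/qt

0.0416 MJ/qt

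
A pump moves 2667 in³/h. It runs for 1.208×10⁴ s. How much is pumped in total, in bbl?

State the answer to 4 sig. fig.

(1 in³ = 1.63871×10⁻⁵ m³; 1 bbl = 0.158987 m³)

0.9224 bbl

2667 in³/h → 1.21401×10⁻⁵ m³/s
V = Q × t = 1.21401×10⁻⁵ × 12080 = 0.146652 m³
In bbl: 0.146652 / 0.158987 = 0.922415 bbl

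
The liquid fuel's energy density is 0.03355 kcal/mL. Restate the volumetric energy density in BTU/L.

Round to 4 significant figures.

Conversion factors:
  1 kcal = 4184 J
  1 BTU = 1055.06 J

0.03355 kcal/mL × 4184 J/kcal ÷ 10⁻⁶ m³/mL = 1.40373×10⁸ J/m³
1.40373×10⁸ J/m³ ÷ 1055.06 J/BTU × 0.001 m³/L = 133.047 BTU/L

133.0 BTU/L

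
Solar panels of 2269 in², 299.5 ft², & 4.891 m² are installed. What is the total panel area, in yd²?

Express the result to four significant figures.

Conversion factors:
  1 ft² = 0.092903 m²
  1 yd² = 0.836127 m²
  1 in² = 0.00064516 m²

40.88 yd²

2269 in² × 0.00064516 → 1.46387 m²
299.5 ft² × 0.092903 → 27.8244 m²
4.891 m² (already m²)
Total: 1.46387 + 27.8244 + 4.891 = 34.1793 m²
In yd²: 34.1793 / 0.836127 = 40.8781 yd²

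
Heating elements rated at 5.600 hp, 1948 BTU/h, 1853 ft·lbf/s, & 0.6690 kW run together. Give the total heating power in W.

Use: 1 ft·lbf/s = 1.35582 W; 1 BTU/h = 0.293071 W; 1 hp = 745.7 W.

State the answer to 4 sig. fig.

5.600 hp × 745.7 → 4175.92 W
1948 BTU/h × 0.293071 → 570.902 W
1853 ft·lbf/s × 1.35582 → 2512.33 W
0.6690 kW × 1000 → 669 W
Combined: 4175.92 + 570.902 + 2512.33 + 669 = 7928.15 W

7928 W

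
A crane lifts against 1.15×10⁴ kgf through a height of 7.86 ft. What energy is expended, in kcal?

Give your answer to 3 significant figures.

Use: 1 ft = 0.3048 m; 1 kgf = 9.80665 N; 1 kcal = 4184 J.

64.6 kcal

1.15×10⁴ kgf × 9.80665 → 112776 N
7.86 ft × 0.3048 → 2.39573 m
W = F × d = 112776 N × 2.39573 m = 270181 J
270181 J ÷ (4184 J/kcal) = 64.5748 kcal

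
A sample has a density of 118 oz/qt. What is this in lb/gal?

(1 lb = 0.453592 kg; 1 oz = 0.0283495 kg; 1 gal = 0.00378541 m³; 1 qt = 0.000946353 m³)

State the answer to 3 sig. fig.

118 oz/qt × 0.0283495 kg/oz ÷ 0.000946353 m³/qt = 3534.88 kg/m³
3534.88 kg/m³ ÷ 0.453592 kg/lb × 0.00378541 m³/gal = 29.5 lb/gal

29.5 lb/gal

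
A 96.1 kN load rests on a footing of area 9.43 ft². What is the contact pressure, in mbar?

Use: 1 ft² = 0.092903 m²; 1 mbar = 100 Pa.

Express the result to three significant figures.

1100 mbar

96.1 kN × 1000 → 96100 N
9.43 ft² × 0.092903 → 0.876075 m²
P = F / A = 96100 N / 0.876075 m² = 109694 Pa
109694 Pa ÷ (100 Pa/mbar) = 1096.94 mbar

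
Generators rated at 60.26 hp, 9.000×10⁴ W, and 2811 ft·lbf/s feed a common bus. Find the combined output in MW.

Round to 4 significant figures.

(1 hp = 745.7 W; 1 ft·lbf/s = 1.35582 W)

60.26 hp × 745.7 → 44935.9 W
9.000×10⁴ W (already W)
2811 ft·lbf/s × 1.35582 → 3811.21 W
Combined: 44935.9 + 90000 + 3811.21 = 138747 W
In MW: 138747 / 1000000 = 0.138747 MW

0.1387 MW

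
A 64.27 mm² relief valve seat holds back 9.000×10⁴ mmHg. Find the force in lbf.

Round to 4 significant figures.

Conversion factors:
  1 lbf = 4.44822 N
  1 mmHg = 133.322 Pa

173.4 lbf

9.000×10⁴ mmHg × 133.322 → 1.1999×10⁷ Pa
64.27 mm² × 10⁻⁶ → 6.427×10⁻⁵ m²
F = P × A = 1.1999×10⁷ Pa × 6.427×10⁻⁵ m² = 771.176 N
771.176 N ÷ (4.44822 N/lbf) = 173.367 lbf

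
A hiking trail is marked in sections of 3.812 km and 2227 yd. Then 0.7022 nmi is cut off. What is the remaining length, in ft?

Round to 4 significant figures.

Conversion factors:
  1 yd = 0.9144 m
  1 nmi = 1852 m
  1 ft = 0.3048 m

3.812 km × 1000 → 3812 m
2227 yd × 0.9144 → 2036.37 m
0.7022 nmi × 1852 → 1300.47 m
Sum: 3812 + 2036.37 − 1300.47 = 4547.9 m
In ft: 4547.9 / 0.3048 = 14920.9 ft

1.492×10⁴ ft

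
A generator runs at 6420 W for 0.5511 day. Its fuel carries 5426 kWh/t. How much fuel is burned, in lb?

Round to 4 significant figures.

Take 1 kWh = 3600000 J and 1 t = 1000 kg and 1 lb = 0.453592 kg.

0.5511 day → 47615 s
E = P × t = 6420 × 47615 = 3.05688×10⁸ J
5426 kWh/t → 1.95336×10⁷ J/kg
m = E / e_s = 3.05688×10⁸ / 1.95336×10⁷ = 15.6493 kg
In lb: 15.6493 / 0.453592 = 34.5008 lb

34.50 lb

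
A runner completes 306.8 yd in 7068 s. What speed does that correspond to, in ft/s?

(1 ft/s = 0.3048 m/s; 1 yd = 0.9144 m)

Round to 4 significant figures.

306.8 yd × 0.9144 → 280.538 m
v = d / t = 280.538 m / 7068 s = 0.0396913 m/s
0.0396913 m/s ÷ (0.3048 m/s/ft/s) = 0.130221 ft/s

0.1302 ft/s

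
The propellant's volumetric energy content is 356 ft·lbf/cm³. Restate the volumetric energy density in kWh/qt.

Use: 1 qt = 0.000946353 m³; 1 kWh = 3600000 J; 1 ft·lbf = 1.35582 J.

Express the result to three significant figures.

0.127 kWh/qt

356 ft·lbf/cm³ × 1.35582 J/ft·lbf ÷ 10⁻⁶ m³/cm³ = 4.82672×10⁸ J/m³
4.82672×10⁸ J/m³ ÷ 3600000 J/kWh × 0.000946353 m³/qt = 0.126883 kWh/qt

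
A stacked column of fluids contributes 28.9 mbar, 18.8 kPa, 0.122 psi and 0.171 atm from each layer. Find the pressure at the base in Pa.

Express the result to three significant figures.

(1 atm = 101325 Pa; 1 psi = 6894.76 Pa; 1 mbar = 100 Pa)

3.99×10⁴ Pa

28.9 mbar × 100 = 2890 Pa
18.8 kPa × 1000 = 18800 Pa
0.122 psi × 6894.76 = 841.161 Pa
0.171 atm × 101325 = 17326.6 Pa
Combined: 2890 + 18800 + 841.161 + 17326.6 = 39857.8 Pa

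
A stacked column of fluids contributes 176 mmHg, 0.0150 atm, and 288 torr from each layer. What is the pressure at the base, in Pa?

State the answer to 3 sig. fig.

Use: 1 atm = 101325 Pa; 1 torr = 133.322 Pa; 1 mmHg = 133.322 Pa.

6.34×10⁴ Pa

176 mmHg × 133.322 = 23464.7 Pa
0.0150 atm × 101325 = 1519.88 Pa
288 torr × 133.322 = 38396.7 Pa
Combined: 23464.7 + 1519.88 + 38396.7 = 63381.3 Pa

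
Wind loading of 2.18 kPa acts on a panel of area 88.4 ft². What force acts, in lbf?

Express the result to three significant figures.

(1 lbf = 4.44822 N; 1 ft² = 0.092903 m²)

4020 lbf

2.18 kPa × 1000 = 2180 Pa
88.4 ft² × 0.092903 = 8.21263 m²
F = P × A = 2180 Pa × 8.21263 m² = 17903.5 N
17903.5 N ÷ (4.44822 N/lbf) = 4024.87 lbf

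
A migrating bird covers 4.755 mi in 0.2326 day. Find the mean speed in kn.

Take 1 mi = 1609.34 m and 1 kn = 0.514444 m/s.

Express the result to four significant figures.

0.7402 kn

4.755 mi × 1609.34 → 7652.41 m
0.2326 day × 86400 → 20096.6 s
v = d / t = 7652.41 m / 20096.6 s = 0.380781 m/s
0.380781 m/s ÷ (0.514444 m/s/kn) = 0.74018 kn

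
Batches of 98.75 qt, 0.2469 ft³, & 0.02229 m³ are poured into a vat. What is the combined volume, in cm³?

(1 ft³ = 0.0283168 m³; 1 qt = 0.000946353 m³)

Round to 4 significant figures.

98.75 qt × 0.000946353 = 0.0934524 m³
0.2469 ft³ × 0.0283168 = 0.00699142 m³
0.02229 m³ (already m³)
Combined: 0.0934524 + 0.00699142 + 0.02229 = 0.122734 m³
In cm³: 0.122734 / 10⁻⁶ = 122734 cm³

1.227×10⁵ cm³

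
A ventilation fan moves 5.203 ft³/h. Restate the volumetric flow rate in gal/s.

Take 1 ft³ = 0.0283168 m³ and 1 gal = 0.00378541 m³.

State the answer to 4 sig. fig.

5.203 ft³/h × 0.0283168 m³/ft³ ÷ 3600 s/h = 4.09256×10⁻⁵ m³/s
4.09256×10⁻⁵ m³/s ÷ 0.00378541 m³/gal = 0.0108114 gal/s

0.01081 gal/s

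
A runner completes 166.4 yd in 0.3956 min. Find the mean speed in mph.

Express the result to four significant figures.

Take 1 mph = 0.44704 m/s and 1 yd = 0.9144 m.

166.4 yd × 0.9144 = 152.156 m
0.3956 min × 60 = 23.736 s
v = d / t = 152.156 m / 23.736 s = 6.41035 m/s
6.41035 m/s ÷ (0.44704 m/s/mph) = 14.3395 mph

14.34 mph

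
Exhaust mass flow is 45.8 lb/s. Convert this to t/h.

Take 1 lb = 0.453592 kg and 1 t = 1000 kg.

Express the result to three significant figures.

74.8 t/h

45.8 lb/s × 0.453592 kg/lb = 20.7745 kg/s
20.7745 kg/s ÷ 1000 kg/t × 3600 s/h = 74.7882 t/h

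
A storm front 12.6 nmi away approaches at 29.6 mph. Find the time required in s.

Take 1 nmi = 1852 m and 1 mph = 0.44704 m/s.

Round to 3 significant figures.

1760 s

12.6 nmi × 1852 → 23335.2 m
29.6 mph × 0.44704 → 13.2324 m/s
t = d / v = 23335.2 m / 13.2324 m/s = 1763.49 s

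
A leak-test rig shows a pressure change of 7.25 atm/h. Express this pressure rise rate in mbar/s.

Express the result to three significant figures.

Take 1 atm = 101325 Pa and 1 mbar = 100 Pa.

7.25 atm/h × 101325 Pa/atm ÷ 3600 s/h = 204.057 Pa/s
204.057 Pa/s ÷ 100 Pa/mbar = 2.04057 mbar/s

2.04 mbar/s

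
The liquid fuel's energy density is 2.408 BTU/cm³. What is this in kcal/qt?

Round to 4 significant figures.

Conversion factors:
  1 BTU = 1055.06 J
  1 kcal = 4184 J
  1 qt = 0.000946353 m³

574.6 kcal/qt

2.408 BTU/cm³ × 1055.06 J/BTU ÷ 10⁻⁶ m³/cm³ = 2.54058×10⁹ J/m³
2.54058×10⁹ J/m³ ÷ 4184 J/kcal × 0.000946353 m³/qt = 574.638 kcal/qt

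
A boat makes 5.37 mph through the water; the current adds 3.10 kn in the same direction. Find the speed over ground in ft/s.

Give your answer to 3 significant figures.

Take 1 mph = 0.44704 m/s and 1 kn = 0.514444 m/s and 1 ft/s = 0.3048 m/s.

5.37 mph × 0.44704 → 2.4006 m/s
3.10 kn × 0.514444 → 1.59478 m/s
Combined: 2.4006 + 1.59478 = 3.99538 m/s
In ft/s: 3.99538 / 0.3048 = 13.1082 ft/s

13.1 ft/s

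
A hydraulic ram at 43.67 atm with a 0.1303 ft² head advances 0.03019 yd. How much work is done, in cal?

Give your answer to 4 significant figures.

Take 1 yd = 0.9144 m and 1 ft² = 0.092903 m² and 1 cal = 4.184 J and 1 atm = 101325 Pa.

43.67 atm → 4.42486×10⁶ Pa
0.1303 ft² → 0.0121053 m²
F = P × A = 4.42486×10⁶ × 0.0121053 = 53564.3 N
0.03019 yd → 0.0276057 m
W = F × d = 53564.3 × 0.0276057 = 1478.68 J
In cal: 1478.68 / 4.184 = 353.413 cal

353.4 cal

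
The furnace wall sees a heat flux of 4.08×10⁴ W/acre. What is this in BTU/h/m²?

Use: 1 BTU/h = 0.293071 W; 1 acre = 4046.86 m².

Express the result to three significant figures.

34.4 BTU/h/m²

4.08×10⁴ W/acre ÷ 4046.86 m²/acre = 10.0819 W/m²
10.0819 W/m² ÷ 0.293071 W/BTU/h = 34.4009 BTU/h/m²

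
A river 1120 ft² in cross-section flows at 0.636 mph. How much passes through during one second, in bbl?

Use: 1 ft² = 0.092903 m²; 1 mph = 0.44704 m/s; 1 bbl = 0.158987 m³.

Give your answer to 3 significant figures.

0.636 mph × 0.44704 → 0.284317 m/s
1120 ft² × 0.092903 → 104.051 m²
V = v × A × t = 0.284317 m/s × 104.051 m² × 1 s = 29.5835 m³
29.5835 m³ ÷ (0.158987 m³/bbl) = 186.075 bbl

186 bbl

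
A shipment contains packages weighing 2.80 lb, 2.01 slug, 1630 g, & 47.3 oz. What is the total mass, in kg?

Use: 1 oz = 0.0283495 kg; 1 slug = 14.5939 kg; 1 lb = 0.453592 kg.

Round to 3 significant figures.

2.80 lb × 0.453592 → 1.27006 kg
2.01 slug × 14.5939 → 29.3337 kg
1630 g × 0.001 → 1.63 kg
47.3 oz × 0.0283495 → 1.34093 kg
Combined: 1.27006 + 29.3337 + 1.63 + 1.34093 = 33.5747 kg

33.6 kg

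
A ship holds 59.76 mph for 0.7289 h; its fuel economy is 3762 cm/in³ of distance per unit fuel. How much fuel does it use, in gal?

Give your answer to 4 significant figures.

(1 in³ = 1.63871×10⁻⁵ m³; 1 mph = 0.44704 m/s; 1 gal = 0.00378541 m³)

8.067 gal

59.76 mph → 26.7151 m/s
0.7289 h → 2624.04 s
d = v × t = 26.7151 × 2624.04 = 70101.5 m
3762 cm/in³ → 2.29571×10⁶ m/m³
V = d / (distance per unit fuel) = 70101.5 / 2.29571×10⁶ = 0.0305359 m³
In gal: 0.0305359 / 0.00378541 = 8.06674 gal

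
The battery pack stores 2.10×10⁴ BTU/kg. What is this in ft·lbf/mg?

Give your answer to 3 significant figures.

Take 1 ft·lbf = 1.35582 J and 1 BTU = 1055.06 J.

2.10×10⁴ BTU/kg × 1055.06 J/BTU = 2.21563×10⁷ J/kg
2.21563×10⁷ J/kg ÷ 1.35582 J/ft·lbf × 10⁻⁶ kg/mg = 16.3416 ft·lbf/mg

16.3 ft·lbf/mg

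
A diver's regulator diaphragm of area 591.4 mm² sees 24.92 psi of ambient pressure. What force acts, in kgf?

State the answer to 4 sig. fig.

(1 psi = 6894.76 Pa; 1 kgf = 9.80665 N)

24.92 psi × 6894.76 = 171817 Pa
591.4 mm² × 10⁻⁶ = 5.914×10⁻⁴ m²
F = P × A = 171817 Pa × 5.914×10⁻⁴ m² = 101.613 N
101.613 N ÷ (9.80665 N/kgf) = 10.3616 kgf

10.36 kgf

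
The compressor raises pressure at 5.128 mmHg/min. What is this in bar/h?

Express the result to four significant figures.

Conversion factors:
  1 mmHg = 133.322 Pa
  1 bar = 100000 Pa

5.128 mmHg/min × 133.322 Pa/mmHg ÷ 60 s/min = 11.3946 Pa/s
11.3946 Pa/s ÷ 100000 Pa/bar × 3600 s/h = 0.410206 bar/h

0.4102 bar/h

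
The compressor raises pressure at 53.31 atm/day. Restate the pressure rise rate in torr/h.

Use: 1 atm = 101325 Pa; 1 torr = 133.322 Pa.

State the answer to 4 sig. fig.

53.31 atm/day × 101325 Pa/atm ÷ 86400 s/day = 62.5189 Pa/s
62.5189 Pa/s ÷ 133.322 Pa/torr × 3600 s/h = 1688.15 torr/h

1688 torr/h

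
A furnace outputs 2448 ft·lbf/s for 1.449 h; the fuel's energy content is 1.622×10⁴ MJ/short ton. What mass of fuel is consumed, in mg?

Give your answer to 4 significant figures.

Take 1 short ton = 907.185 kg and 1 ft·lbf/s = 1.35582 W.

2448 ft·lbf/s → 3319.05 W
1.449 h → 5216.4 s
E = P × t = 3319.05 × 5216.4 = 1.73135×10⁷ J
1.622×10⁴ MJ/short ton → 1.78795×10⁷ J/kg
m = E / e_s = 1.73135×10⁷ / 1.78795×10⁷ = 0.968344 kg
In mg: 0.968344 / 10⁻⁶ = 968344 mg

9.683×10⁵ mg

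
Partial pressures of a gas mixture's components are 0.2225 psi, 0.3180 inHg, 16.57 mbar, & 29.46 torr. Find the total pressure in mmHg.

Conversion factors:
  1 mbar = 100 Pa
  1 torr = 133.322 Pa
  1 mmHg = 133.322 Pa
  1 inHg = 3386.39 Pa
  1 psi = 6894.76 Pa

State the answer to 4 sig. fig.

61.47 mmHg

0.2225 psi × 6894.76 = 1534.08 Pa
0.3180 inHg × 3386.39 = 1076.87 Pa
16.57 mbar × 100 = 1657 Pa
29.46 torr × 133.322 = 3927.67 Pa
Sum: 1534.08 + 1076.87 + 1657 + 3927.67 = 8195.62 Pa
In mmHg: 8195.62 / 133.322 = 61.4724 mmHg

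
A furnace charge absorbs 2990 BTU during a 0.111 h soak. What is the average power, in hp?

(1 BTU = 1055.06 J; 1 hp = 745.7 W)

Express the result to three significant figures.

10.6 hp

2990 BTU × 1055.06 → 3.15463×10⁶ J
0.111 h × 3600 → 399.6 s
P = E / t = 3.15463×10⁶ J / 399.6 s = 7894.47 W
7894.47 W ÷ (745.7 W/hp) = 10.5867 hp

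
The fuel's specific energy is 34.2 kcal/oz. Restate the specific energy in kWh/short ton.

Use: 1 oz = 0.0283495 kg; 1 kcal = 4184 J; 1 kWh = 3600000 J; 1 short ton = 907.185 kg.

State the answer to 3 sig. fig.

34.2 kcal/oz × 4184 J/kcal ÷ 0.0283495 kg/oz = 5.04745×10⁶ J/kg
5.04745×10⁶ J/kg ÷ 3600000 J/kWh × 907.185 kg/short ton = 1271.94 kWh/short ton

1270 kWh/short ton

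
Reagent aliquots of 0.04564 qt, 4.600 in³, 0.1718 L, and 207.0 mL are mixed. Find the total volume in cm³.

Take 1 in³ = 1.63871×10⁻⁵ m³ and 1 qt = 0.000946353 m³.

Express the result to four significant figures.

497.4 cm³

0.04564 qt × 0.000946353 = 4.31916×10⁻⁵ m³
4.600 in³ × 1.63871×10⁻⁵ = 7.53807×10⁻⁵ m³
0.1718 L × 0.001 = 1.718×10⁻⁴ m³
207.0 mL × 10⁻⁶ = 2.07×10⁻⁴ m³
Combined: 4.31916×10⁻⁵ + 7.53807×10⁻⁵ + 1.718×10⁻⁴ + 2.07×10⁻⁴ = 4.97372×10⁻⁴ m³
In cm³: 4.97372×10⁻⁴ / 10⁻⁶ = 497.372 cm³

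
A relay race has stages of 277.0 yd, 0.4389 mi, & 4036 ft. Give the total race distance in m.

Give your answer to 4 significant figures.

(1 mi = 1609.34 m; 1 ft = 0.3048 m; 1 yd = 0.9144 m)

2190 m

277.0 yd × 0.9144 = 253.289 m
0.4389 mi × 1609.34 = 706.339 m
4036 ft × 0.3048 = 1230.17 m
Combined: 253.289 + 706.339 + 1230.17 = 2189.8 m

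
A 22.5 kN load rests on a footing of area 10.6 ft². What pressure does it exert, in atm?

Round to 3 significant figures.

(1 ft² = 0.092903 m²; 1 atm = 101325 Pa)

0.225 atm

22.5 kN × 1000 → 22500 N
10.6 ft² × 0.092903 → 0.984772 m²
P = F / A = 22500 N / 0.984772 m² = 22847.9 Pa
22847.9 Pa ÷ (101325 Pa/atm) = 0.225491 atm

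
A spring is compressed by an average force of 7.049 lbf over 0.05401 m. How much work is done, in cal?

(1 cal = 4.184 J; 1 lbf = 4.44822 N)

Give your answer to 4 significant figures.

7.049 lbf × 4.44822 = 31.3555 N
W = F × d = 31.3555 N × 0.05401 m = 1.69351 J
1.69351 J ÷ (4.184 J/cal) = 0.404759 cal

0.4048 cal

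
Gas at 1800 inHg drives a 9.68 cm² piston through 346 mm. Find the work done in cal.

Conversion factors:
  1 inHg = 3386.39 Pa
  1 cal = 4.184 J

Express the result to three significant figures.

1800 inHg → 6.0955×10⁶ Pa
9.68 cm² → 9.68×10⁻⁴ m²
F = P × A = 6.0955×10⁶ × 9.68×10⁻⁴ = 5900.44 N
346 mm → 0.346 m
W = F × d = 5900.44 × 0.346 = 2041.55 J
In cal: 2041.55 / 4.184 = 487.942 cal

488 cal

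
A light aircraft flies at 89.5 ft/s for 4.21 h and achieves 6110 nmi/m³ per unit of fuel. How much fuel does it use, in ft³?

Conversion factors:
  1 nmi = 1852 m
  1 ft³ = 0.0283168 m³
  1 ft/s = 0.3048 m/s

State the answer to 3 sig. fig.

89.5 ft/s → 27.2796 m/s
4.21 h → 15156 s
d = v × t = 27.2796 × 15156 = 413450 m
6110 nmi/m³ → 1.13157×10⁷ m/m³
V = d / (distance per unit fuel) = 413450 / 1.13157×10⁷ = 0.0365377 m³
In ft³: 0.0365377 / 0.0283168 = 1.29032 ft³

1.29 ft³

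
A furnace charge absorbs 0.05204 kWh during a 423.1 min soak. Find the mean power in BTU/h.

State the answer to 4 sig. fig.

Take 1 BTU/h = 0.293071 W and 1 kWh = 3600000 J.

0.05204 kWh × 3600000 → 187344 J
423.1 min × 60 → 25386 s
P = E / t = 187344 J / 25386 s = 7.37982 W
7.37982 W ÷ (0.293071 W/BTU/h) = 25.181 BTU/h

25.18 BTU/h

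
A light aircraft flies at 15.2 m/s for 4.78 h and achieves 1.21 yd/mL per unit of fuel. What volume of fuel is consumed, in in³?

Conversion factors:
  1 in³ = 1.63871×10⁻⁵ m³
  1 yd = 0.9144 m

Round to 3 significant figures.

4.78 h → 17208 s
d = v × t = 15.2 × 17208 = 261562 m
1.21 yd/mL → 1.10642×10⁶ m/m³
V = d / (distance per unit fuel) = 261562 / 1.10642×10⁶ = 0.236404 m³
In in³: 0.236404 / 1.63871×10⁻⁵ = 14426.2 in³

1.44×10⁴ in³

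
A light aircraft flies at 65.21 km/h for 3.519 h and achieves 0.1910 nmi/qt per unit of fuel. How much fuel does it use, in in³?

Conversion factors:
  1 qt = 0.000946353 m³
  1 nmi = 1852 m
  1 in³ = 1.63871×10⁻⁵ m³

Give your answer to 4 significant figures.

3.746×10⁴ in³

65.21 km/h → 18.1139 m/s
3.519 h → 12668.4 s
d = v × t = 18.1139 × 12668.4 = 229474 m
0.1910 nmi/qt → 373784 m/m³
V = d / (distance per unit fuel) = 229474 / 373784 = 0.613921 m³
In in³: 0.613921 / 1.63871×10⁻⁵ = 37463.7 in³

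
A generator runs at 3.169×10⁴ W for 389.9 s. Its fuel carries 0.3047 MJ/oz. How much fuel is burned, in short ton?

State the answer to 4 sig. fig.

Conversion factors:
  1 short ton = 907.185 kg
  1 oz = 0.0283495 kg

E = P × t = 31690 × 389.9 = 1.23559×10⁷ J
0.3047 MJ/oz → 1.0748×10⁷ J/kg
m = E / e_s = 1.23559×10⁷ / 1.0748×10⁷ = 1.1496 kg
In short ton: 1.1496 / 907.185 = 0.00126722 short ton

0.001267 short ton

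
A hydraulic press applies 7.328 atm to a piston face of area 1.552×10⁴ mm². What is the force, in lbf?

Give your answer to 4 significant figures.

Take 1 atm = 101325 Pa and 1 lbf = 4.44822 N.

7.328 atm × 101325 → 742510 Pa
1.552×10⁴ mm² × 10⁻⁶ → 0.01552 m²
F = P × A = 742510 Pa × 0.01552 m² = 11523.8 N
11523.8 N ÷ (4.44822 N/lbf) = 2590.65 lbf

2591 lbf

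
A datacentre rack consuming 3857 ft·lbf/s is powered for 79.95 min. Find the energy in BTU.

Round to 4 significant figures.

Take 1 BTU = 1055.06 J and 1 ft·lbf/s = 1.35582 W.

2.378×10⁴ BTU

3857 ft·lbf/s × 1.35582 → 5229.4 W
79.95 min × 60 → 4797 s
E = P × t = 5229.4 W × 4797 s = 2.50854×10⁷ J
2.50854×10⁷ J ÷ (1055.06 J/BTU) = 23776.3 BTU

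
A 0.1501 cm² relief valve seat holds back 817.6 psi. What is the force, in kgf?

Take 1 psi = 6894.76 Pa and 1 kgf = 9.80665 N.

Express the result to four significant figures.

817.6 psi × 6894.76 → 5.63716×10⁶ Pa
0.1501 cm² × 0.0001 → 1.501×10⁻⁵ m²
F = P × A = 5.63716×10⁶ Pa × 1.501×10⁻⁵ m² = 84.6138 N
84.6138 N ÷ (9.80665 N/kgf) = 8.62821 kgf

8.628 kgf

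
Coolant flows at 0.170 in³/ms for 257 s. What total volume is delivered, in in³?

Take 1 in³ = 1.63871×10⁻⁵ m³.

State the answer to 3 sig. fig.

0.170 in³/ms → 0.00278581 m³/s
V = Q × t = 0.00278581 × 257 = 0.715953 m³
In in³: 0.715953 / 1.63871×10⁻⁵ = 43690 in³

4.37×10⁴ in³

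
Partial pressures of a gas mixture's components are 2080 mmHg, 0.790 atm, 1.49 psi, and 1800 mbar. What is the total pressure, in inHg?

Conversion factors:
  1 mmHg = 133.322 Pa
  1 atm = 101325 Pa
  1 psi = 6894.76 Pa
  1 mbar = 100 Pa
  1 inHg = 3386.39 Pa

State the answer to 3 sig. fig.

2080 mmHg × 133.322 = 277310 Pa
0.790 atm × 101325 = 80046.8 Pa
1.49 psi × 6894.76 = 10273.2 Pa
1800 mbar × 100 = 180000 Pa
Total: 277310 + 80046.8 + 10273.2 + 180000 = 547630 Pa
In inHg: 547630 / 3386.39 = 161.715 inHg

162 inHg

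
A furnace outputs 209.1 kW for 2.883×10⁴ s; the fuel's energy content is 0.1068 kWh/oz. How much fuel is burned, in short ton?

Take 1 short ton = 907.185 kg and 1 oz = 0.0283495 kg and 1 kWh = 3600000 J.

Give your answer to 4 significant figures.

209.1 kW → 209100 W
E = P × t = 209100 × 28830 = 6.02835×10⁹ J
0.1068 kWh/oz → 1.35621×10⁷ J/kg
m = E / e_s = 6.02835×10⁹ / 1.35621×10⁷ = 444.5 kg
In short ton: 444.5 / 907.185 = 0.489977 short ton

0.4900 short ton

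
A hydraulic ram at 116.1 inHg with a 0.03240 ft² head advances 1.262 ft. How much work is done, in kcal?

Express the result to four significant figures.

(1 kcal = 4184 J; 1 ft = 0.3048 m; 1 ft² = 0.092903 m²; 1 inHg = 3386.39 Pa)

0.1088 kcal

116.1 inHg → 393160 Pa
0.03240 ft² → 0.00301006 m²
F = P × A = 393160 × 0.00301006 = 1183.44 N
1.262 ft → 0.384658 m
W = F × d = 1183.44 × 0.384658 = 455.22 J
In kcal: 455.22 / 4184 = 0.1088 kcal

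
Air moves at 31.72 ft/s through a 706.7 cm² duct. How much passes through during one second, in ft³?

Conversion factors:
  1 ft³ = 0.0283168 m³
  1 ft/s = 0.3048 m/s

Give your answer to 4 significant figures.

31.72 ft/s × 0.3048 → 9.66826 m/s
706.7 cm² × 0.0001 → 0.07067 m²
V = v × A × t = 9.66826 m/s × 0.07067 m² × 1 s = 0.683256 m³
0.683256 m³ ÷ (0.0283168 m³/ft³) = 24.129 ft³

24.13 ft³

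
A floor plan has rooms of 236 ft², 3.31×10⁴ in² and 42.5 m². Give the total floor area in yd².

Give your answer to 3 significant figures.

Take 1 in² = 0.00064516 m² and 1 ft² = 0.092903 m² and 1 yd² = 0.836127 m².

103 yd²

236 ft² × 0.092903 → 21.9251 m²
3.31×10⁴ in² × 0.00064516 → 21.3548 m²
42.5 m² (already m²)
Sum: 21.9251 + 21.3548 + 42.5 = 85.7799 m²
In yd²: 85.7799 / 0.836127 = 102.592 yd²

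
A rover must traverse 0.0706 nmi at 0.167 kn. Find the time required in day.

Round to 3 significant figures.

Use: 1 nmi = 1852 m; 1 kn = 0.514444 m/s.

0.0706 nmi × 1852 = 130.751 m
0.167 kn × 0.514444 = 0.0859121 m/s
t = d / v = 130.751 m / 0.0859121 m/s = 1521.92 s
1521.92 s ÷ (86400 s/day) = 0.0176148 day

0.0176 day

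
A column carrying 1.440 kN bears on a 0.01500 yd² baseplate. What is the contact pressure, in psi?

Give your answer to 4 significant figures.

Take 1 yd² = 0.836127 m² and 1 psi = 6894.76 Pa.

16.65 psi

1.440 kN × 1000 → 1440 N
0.01500 yd² × 0.836127 → 0.0125419 m²
P = F / A = 1440 N / 0.0125419 m² = 114815 Pa
114815 Pa ÷ (6894.76 Pa/psi) = 16.6525 psi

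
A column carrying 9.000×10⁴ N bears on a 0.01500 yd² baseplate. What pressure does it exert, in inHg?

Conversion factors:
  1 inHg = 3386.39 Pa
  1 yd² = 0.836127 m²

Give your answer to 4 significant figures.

0.01500 yd² × 0.836127 → 0.0125419 m²
P = F / A = 90000 N / 0.0125419 m² = 7.17595×10⁶ Pa
7.17595×10⁶ Pa ÷ (3386.39 Pa/inHg) = 2119.06 inHg

2119 inHg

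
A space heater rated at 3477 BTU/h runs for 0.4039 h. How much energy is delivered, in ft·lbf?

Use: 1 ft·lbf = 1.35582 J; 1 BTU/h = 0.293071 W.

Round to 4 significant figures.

1.093×10⁶ ft·lbf

3477 BTU/h × 0.293071 → 1019.01 W
0.4039 h × 3600 → 1454.04 s
E = P × t = 1019.01 W × 1454.04 s = 1.48168×10⁶ J
1.48168×10⁶ J ÷ (1.35582 J/ft·lbf) = 1.09283×10⁶ ft·lbf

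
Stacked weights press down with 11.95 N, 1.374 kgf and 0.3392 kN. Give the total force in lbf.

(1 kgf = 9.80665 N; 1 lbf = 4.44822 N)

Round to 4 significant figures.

81.97 lbf

11.95 N (already N)
1.374 kgf × 9.80665 = 13.4743 N
0.3392 kN × 1000 = 339.2 N
Combined: 11.95 + 13.4743 + 339.2 = 364.624 N
In lbf: 364.624 / 4.44822 = 81.9708 lbf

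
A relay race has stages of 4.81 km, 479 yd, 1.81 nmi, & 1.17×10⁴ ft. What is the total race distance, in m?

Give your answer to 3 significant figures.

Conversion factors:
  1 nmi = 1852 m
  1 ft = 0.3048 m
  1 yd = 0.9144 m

4.81 km × 1000 = 4810 m
479 yd × 0.9144 = 437.998 m
1.81 nmi × 1852 = 3352.12 m
1.17×10⁴ ft × 0.3048 = 3566.16 m
Combined: 4810 + 437.998 + 3352.12 + 3566.16 = 12166.3 m

1.22×10⁴ m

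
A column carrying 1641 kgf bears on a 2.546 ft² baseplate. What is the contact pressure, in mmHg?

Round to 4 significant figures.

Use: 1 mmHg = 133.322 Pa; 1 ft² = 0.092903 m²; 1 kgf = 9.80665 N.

1641 kgf × 9.80665 → 16092.7 N
2.546 ft² × 0.092903 → 0.236531 m²
P = F / A = 16092.7 N / 0.236531 m² = 68036.3 Pa
68036.3 Pa ÷ (133.322 Pa/mmHg) = 510.316 mmHg

510.3 mmHg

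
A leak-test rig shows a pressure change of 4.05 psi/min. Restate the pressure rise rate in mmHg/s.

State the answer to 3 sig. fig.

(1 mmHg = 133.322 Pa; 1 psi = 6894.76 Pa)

3.49 mmHg/s

4.05 psi/min × 6894.76 Pa/psi ÷ 60 s/min = 465.396 Pa/s
465.396 Pa/s ÷ 133.322 Pa/mmHg = 3.49077 mmHg/s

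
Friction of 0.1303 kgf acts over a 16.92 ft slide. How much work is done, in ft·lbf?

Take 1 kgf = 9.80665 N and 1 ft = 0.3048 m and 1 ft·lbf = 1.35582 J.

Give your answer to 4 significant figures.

0.1303 kgf × 9.80665 → 1.27781 N
16.92 ft × 0.3048 → 5.15722 m
W = F × d = 1.27781 N × 5.15722 m = 6.58995 J
6.58995 J ÷ (1.35582 J/ft·lbf) = 4.86049 ft·lbf

4.860 ft·lbf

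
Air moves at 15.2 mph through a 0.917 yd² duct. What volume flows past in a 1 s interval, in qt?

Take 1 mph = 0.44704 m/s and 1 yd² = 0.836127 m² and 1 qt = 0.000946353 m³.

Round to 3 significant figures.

15.2 mph × 0.44704 = 6.79501 m/s
0.917 yd² × 0.836127 = 0.766728 m²
V = v × A × t = 6.79501 m/s × 0.766728 m² × 1 s = 5.20992 m³
5.20992 m³ ÷ (0.000946353 m³/qt) = 5505.26 qt

5510 qt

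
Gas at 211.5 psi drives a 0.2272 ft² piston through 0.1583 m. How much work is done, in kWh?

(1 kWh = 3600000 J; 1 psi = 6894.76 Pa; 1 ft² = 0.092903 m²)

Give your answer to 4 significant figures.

211.5 psi → 1.45824×10⁶ Pa
0.2272 ft² → 0.0211076 m²
F = P × A = 1.45824×10⁶ × 0.0211076 = 30779.9 N
W = F × d = 30779.9 × 0.1583 = 4872.46 J
In kWh: 4872.46 / 3600000 = 0.00135346 kWh

0.001353 kWh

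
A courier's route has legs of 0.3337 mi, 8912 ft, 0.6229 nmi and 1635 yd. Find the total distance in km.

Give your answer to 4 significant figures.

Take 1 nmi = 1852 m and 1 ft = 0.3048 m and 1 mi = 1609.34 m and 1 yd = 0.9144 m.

5.902 km

0.3337 mi × 1609.34 → 537.037 m
8912 ft × 0.3048 → 2716.38 m
0.6229 nmi × 1852 → 1153.61 m
1635 yd × 0.9144 → 1495.04 m
Combined: 537.037 + 2716.38 + 1153.61 + 1495.04 = 5902.07 m
In km: 5902.07 / 1000 = 5.90207 km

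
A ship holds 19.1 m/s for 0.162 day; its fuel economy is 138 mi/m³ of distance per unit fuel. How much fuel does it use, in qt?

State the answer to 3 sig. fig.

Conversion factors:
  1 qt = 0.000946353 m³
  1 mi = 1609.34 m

0.162 day → 13996.8 s
d = v × t = 19.1 × 13996.8 = 267339 m
138 mi/m³ → 222089 m/m³
V = d / (distance per unit fuel) = 267339 / 222089 = 1.20375 m³
In qt: 1.20375 / 0.000946353 = 1271.99 qt

1270 qt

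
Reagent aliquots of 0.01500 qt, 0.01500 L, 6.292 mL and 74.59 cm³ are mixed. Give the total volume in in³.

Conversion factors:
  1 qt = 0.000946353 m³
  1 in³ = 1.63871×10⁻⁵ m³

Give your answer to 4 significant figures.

0.01500 qt × 0.000946353 → 1.41953×10⁻⁵ m³
0.01500 L × 0.001 → 1.5×10⁻⁵ m³
6.292 mL × 10⁻⁶ → 6.292×10⁻⁶ m³
74.59 cm³ × 10⁻⁶ → 7.459×10⁻⁵ m³
Sum: 1.41953×10⁻⁵ + 1.5×10⁻⁵ + 6.292×10⁻⁶ + 7.459×10⁻⁵ = 1.10077×10⁻⁴ m³
In in³: 1.10077×10⁻⁴ / 1.63871×10⁻⁵ = 6.7173 in³

6.717 in³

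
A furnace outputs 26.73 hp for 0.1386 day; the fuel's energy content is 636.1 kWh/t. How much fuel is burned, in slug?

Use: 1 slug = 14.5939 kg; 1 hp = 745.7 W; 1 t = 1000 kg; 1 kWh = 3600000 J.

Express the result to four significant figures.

7.142 slug

26.73 hp → 19932.6 W
0.1386 day → 11975 s
E = P × t = 19932.6 × 11975 = 2.38693×10⁸ J
636.1 kWh/t → 2.28996×10⁶ J/kg
m = E / e_s = 2.38693×10⁸ / 2.28996×10⁶ = 104.235 kg
In slug: 104.235 / 14.5939 = 7.14237 slug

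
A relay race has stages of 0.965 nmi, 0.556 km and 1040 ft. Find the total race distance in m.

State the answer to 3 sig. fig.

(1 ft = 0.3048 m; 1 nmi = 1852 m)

0.965 nmi × 1852 → 1787.18 m
0.556 km × 1000 → 556 m
1040 ft × 0.3048 → 316.992 m
Combined: 1787.18 + 556 + 316.992 = 2660.17 m

2660 m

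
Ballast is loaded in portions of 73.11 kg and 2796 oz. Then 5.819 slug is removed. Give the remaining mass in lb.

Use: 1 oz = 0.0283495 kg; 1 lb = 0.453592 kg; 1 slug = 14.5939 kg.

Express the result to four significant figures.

73.11 kg (already kg)
2796 oz × 0.0283495 → 79.2652 kg
5.819 slug × 14.5939 → 84.9219 kg
Result: 73.11 + 79.2652 − 84.9219 = 67.4533 kg
In lb: 67.4533 / 0.453592 = 148.709 lb

148.7 lb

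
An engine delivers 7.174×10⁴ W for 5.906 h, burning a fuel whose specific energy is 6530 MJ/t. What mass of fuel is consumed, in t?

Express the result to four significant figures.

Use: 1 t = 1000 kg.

5.906 h → 21261.6 s
E = P × t = 71740 × 21261.6 = 1.52531×10⁹ J
6530 MJ/t → 6.53×10⁶ J/kg
m = E / e_s = 1.52531×10⁹ / 6.53×10⁶ = 233.585 kg
In t: 233.585 / 1000 = 0.233585 t

0.2336 t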